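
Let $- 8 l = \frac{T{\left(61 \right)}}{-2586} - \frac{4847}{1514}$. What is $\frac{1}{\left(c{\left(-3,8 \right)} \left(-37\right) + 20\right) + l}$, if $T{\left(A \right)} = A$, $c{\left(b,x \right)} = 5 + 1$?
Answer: $- \frac{3915204}{789292871} \approx -0.0049604$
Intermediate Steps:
$c{\left(b,x \right)} = 6$
$l = \frac{1578337}{3915204}$ ($l = - \frac{\frac{61}{-2586} - \frac{4847}{1514}}{8} = - \frac{61 \left(- \frac{1}{2586}\right) - \frac{4847}{1514}}{8} = - \frac{- \frac{61}{2586} - \frac{4847}{1514}}{8} = \left(- \frac{1}{8}\right) \left(- \frac{3156674}{978801}\right) = \frac{1578337}{3915204} \approx 0.40313$)
$\frac{1}{\left(c{\left(-3,8 \right)} \left(-37\right) + 20\right) + l} = \frac{1}{\left(6 \left(-37\right) + 20\right) + \frac{1578337}{3915204}} = \frac{1}{\left(-222 + 20\right) + \frac{1578337}{3915204}} = \frac{1}{-202 + \frac{1578337}{3915204}} = \frac{1}{- \frac{789292871}{3915204}} = - \frac{3915204}{789292871}$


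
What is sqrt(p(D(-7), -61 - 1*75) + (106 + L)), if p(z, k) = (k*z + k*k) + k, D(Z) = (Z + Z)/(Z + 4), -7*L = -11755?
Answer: sqrt(8604183)/21 ≈ 139.68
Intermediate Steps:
L = 11755/7 (L = -1/7*(-11755) = 11755/7 ≈ 1679.3)
D(Z) = 2*Z/(4 + Z) (D(Z) = (2*Z)/(4 + Z) = 2*Z/(4 + Z))
p(z, k) = k + k**2 + k*z (p(z, k) = (k*z + k**2) + k = (k**2 + k*z) + k = k + k**2 + k*z)
sqrt(p(D(-7), -61 - 1*75) + (106 + L)) = sqrt((-61 - 1*75)*(1 + (-61 - 1*75) + 2*(-7)/(4 - 7)) + (106 + 11755/7)) = sqrt((-61 - 75)*(1 + (-61 - 75) + 2*(-7)/(-3)) + 12497/7) = sqrt(-136*(1 - 136 + 2*(-7)*(-1/3)) + 12497/7) = sqrt(-136*(1 - 136 + 14/3) + 12497/7) = sqrt(-136*(-391/3) + 12497/7) = sqrt(53176/3 + 12497/7) = sqrt(409723/21) = sqrt(8604183)/21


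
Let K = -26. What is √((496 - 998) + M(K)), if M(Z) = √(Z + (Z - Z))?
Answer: √(-502 + I*√26) ≈ 0.1138 + 22.406*I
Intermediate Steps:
M(Z) = √Z (M(Z) = √(Z + 0) = √Z)
√((496 - 998) + M(K)) = √((496 - 998) + √(-26)) = √(-502 + I*√26)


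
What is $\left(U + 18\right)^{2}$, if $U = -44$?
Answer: $676$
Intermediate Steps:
$\left(U + 18\right)^{2} = \left(-44 + 18\right)^{2} = \left(-26\right)^{2} = 676$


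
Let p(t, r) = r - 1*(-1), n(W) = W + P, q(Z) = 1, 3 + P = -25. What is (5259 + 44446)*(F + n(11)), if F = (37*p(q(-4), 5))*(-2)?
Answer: -22914005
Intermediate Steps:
P = -28 (P = -3 - 25 = -28)
n(W) = -28 + W (n(W) = W - 28 = -28 + W)
p(t, r) = 1 + r (p(t, r) = r + 1 = 1 + r)
F = -444 (F = (37*(1 + 5))*(-2) = (37*6)*(-2) = 222*(-2) = -444)
(5259 + 44446)*(F + n(11)) = (5259 + 44446)*(-444 + (-28 + 11)) = 49705*(-444 - 17) = 49705*(-461) = -22914005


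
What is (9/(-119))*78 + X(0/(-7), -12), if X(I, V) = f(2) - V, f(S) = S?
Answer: 964/119 ≈ 8.1008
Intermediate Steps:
X(I, V) = 2 - V
(9/(-119))*78 + X(0/(-7), -12) = (9/(-119))*78 + (2 - 1*(-12)) = (9*(-1/119))*78 + (2 + 12) = -9/119*78 + 14 = -702/119 + 14 = 964/119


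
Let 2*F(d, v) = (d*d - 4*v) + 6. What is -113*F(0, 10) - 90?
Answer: 1831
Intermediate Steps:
F(d, v) = 3 + d²/2 - 2*v (F(d, v) = ((d*d - 4*v) + 6)/2 = ((d² - 4*v) + 6)/2 = (6 + d² - 4*v)/2 = 3 + d²/2 - 2*v)
-113*F(0, 10) - 90 = -113*(3 + (½)*0² - 2*10) - 90 = -113*(3 + (½)*0 - 20) - 90 = -113*(3 + 0 - 20) - 90 = -113*(-17) - 90 = 1921 - 90 = 1831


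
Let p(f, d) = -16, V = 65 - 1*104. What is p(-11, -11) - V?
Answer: 23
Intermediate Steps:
V = -39 (V = 65 - 104 = -39)
p(-11, -11) - V = -16 - 1*(-39) = -16 + 39 = 23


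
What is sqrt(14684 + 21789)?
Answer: sqrt(36473) ≈ 190.98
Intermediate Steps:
sqrt(14684 + 21789) = sqrt(36473)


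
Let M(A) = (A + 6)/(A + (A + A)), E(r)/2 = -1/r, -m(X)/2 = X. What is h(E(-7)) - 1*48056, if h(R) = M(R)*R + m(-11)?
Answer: -1008670/21 ≈ -48032.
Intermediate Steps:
m(X) = -2*X
E(r) = -2/r (E(r) = 2*(-1/r) = -2/r)
M(A) = (6 + A)/(3*A) (M(A) = (6 + A)/(A + 2*A) = (6 + A)/((3*A)) = (6 + A)*(1/(3*A)) = (6 + A)/(3*A))
h(R) = 24 + R/3 (h(R) = ((6 + R)/(3*R))*R - 2*(-11) = (2 + R/3) + 22 = 24 + R/3)
h(E(-7)) - 1*48056 = (24 + (-2/(-7))/3) - 1*48056 = (24 + (-2*(-⅐))/3) - 48056 = (24 + (⅓)*(2/7)) - 48056 = (24 + 2/21) - 48056 = 506/21 - 48056 = -1008670/21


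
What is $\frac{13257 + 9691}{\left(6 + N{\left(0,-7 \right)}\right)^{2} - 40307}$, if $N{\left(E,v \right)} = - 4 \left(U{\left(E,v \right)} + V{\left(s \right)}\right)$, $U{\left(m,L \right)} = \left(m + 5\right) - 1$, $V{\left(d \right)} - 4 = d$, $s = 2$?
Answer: $- \frac{22948}{39151} \approx -0.58614$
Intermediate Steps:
$V{\left(d \right)} = 4 + d$
$U{\left(m,L \right)} = 4 + m$ ($U{\left(m,L \right)} = \left(5 + m\right) - 1 = 4 + m$)
$N{\left(E,v \right)} = -40 - 4 E$ ($N{\left(E,v \right)} = - 4 \left(\left(4 + E\right) + \left(4 + 2\right)\right) = - 4 \left(\left(4 + E\right) + 6\right) = - 4 \left(10 + E\right) = -40 - 4 E$)
$\frac{13257 + 9691}{\left(6 + N{\left(0,-7 \right)}\right)^{2} - 40307} = \frac{13257 + 9691}{\left(6 - 40\right)^{2} - 40307} = \frac{22948}{\left(6 + \left(-40 + 0\right)\right)^{2} - 40307} = \frac{22948}{\left(6 - 40\right)^{2} - 40307} = \frac{22948}{\left(-34\right)^{2} - 40307} = \frac{22948}{1156 - 40307} = \frac{22948}{-39151} = 22948 \left(- \frac{1}{39151}\right) = - \frac{22948}{39151}$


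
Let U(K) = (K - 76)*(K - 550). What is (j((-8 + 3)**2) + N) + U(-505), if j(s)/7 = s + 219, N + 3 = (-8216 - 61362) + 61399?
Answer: 606481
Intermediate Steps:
U(K) = (-550 + K)*(-76 + K) (U(K) = (-76 + K)*(-550 + K) = (-550 + K)*(-76 + K))
N = -8182 (N = -3 + ((-8216 - 61362) + 61399) = -3 + (-69578 + 61399) = -3 - 8179 = -8182)
j(s) = 1533 + 7*s (j(s) = 7*(s + 219) = 7*(219 + s) = 1533 + 7*s)
(j((-8 + 3)**2) + N) + U(-505) = ((1533 + 7*(-8 + 3)**2) - 8182) + (41800 + (-505)**2 - 626*(-505)) = ((1533 + 7*(-5)**2) - 8182) + (41800 + 255025 + 316130) = ((1533 + 7*25) - 8182) + 612955 = ((1533 + 175) - 8182) + 612955 = (1708 - 8182) + 612955 = -6474 + 612955 = 606481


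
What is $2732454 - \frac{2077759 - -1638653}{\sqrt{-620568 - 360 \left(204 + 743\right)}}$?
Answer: $2732454 + \frac{309701 i \sqrt{6677}}{6677} \approx 2.7325 \cdot 10^{6} + 3790.1 i$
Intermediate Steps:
$2732454 - \frac{2077759 - -1638653}{\sqrt{-620568 - 360 \left(204 + 743\right)}} = 2732454 - \frac{2077759 + 1638653}{\sqrt{-620568 - 340920}} = 2732454 - \frac{3716412}{\sqrt{-620568 - 340920}} = 2732454 - \frac{3716412}{\sqrt{-961488}} = 2732454 - \frac{3716412}{12 i \sqrt{6677}} = 2732454 - 3716412 \left(- \frac{i \sqrt{6677}}{80124}\right) = 2732454 - - \frac{309701 i \sqrt{6677}}{6677} = 2732454 + \frac{309701 i \sqrt{6677}}{6677}$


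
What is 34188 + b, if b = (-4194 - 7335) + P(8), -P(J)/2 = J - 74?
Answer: 22791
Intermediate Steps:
P(J) = 148 - 2*J (P(J) = -2*(J - 74) = -2*(-74 + J) = 148 - 2*J)
b = -11397 (b = (-4194 - 7335) + (148 - 2*8) = -11529 + (148 - 16) = -11529 + 132 = -11397)
34188 + b = 34188 - 11397 = 22791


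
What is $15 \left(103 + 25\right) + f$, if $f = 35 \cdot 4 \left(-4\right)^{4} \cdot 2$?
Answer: $73600$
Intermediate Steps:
$f = 71680$ ($f = 140 \cdot 256 \cdot 2 = 140 \cdot 512 = 71680$)
$15 \left(103 + 25\right) + f = 15 \left(103 + 25\right) + 71680 = 15 \cdot 128 + 71680 = 1920 + 71680 = 73600$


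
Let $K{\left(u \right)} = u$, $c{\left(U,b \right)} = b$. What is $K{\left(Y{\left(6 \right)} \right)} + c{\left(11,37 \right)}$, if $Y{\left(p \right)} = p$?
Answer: $43$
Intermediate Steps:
$K{\left(Y{\left(6 \right)} \right)} + c{\left(11,37 \right)} = 6 + 37 = 43$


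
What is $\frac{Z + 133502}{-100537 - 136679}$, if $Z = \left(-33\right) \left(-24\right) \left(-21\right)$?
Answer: $- \frac{58435}{118608} \approx -0.49267$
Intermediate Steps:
$Z = -16632$ ($Z = 792 \left(-21\right) = -16632$)
$\frac{Z + 133502}{-100537 - 136679} = \frac{-16632 + 133502}{-100537 - 136679} = \frac{116870}{-237216} = 116870 \left(- \frac{1}{237216}\right) = - \frac{58435}{118608}$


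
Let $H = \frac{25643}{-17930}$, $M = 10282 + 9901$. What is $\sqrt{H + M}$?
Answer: $\frac{\sqrt{6488069957710}}{17930} \approx 142.06$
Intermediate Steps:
$M = 20183$
$H = - \frac{25643}{17930}$ ($H = 25643 \left(- \frac{1}{17930}\right) = - \frac{25643}{17930} \approx -1.4302$)
$\sqrt{H + M} = \sqrt{- \frac{25643}{17930} + 20183} = \sqrt{\frac{361855547}{17930}} = \frac{\sqrt{6488069957710}}{17930}$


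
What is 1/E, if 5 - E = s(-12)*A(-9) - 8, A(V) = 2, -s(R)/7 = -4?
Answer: -1/43 ≈ -0.023256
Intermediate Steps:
s(R) = 28 (s(R) = -7*(-4) = 28)
E = -43 (E = 5 - (28*2 - 8) = 5 - (56 - 8) = 5 - 1*48 = 5 - 48 = -43)
1/E = 1/(-43) = -1/43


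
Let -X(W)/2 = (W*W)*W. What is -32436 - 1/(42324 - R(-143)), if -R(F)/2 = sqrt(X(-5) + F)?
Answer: -14525818334313/447830137 + sqrt(107)/895660274 ≈ -32436.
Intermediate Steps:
X(W) = -2*W**3 (X(W) = -2*W*W*W = -2*W**2*W = -2*W**3)
R(F) = -2*sqrt(250 + F) (R(F) = -2*sqrt(-2*(-5)**3 + F) = -2*sqrt(-2*(-125) + F) = -2*sqrt(250 + F))
-32436 - 1/(42324 - R(-143)) = -32436 - 1/(42324 - (-2)*sqrt(250 - 143)) = -32436 - 1/(42324 - (-2)*sqrt(107)) = -32436 - 1/(42324 + 2*sqrt(107))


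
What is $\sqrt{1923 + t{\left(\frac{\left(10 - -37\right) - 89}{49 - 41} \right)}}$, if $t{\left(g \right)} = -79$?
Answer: $2 \sqrt{461} \approx 42.942$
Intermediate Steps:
$\sqrt{1923 + t{\left(\frac{\left(10 - -37\right) - 89}{49 - 41} \right)}} = \sqrt{1923 - 79} = \sqrt{1844} = 2 \sqrt{461}$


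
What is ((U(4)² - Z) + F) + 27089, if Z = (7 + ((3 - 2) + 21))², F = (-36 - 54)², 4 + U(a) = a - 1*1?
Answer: 34349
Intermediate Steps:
U(a) = -5 + a (U(a) = -4 + (a - 1*1) = -4 + (a - 1) = -4 + (-1 + a) = -5 + a)
F = 8100 (F = (-90)² = 8100)
Z = 841 (Z = (7 + (1 + 21))² = (7 + 22)² = 29² = 841)
((U(4)² - Z) + F) + 27089 = (((-5 + 4)² - 1*841) + 8100) + 27089 = (((-1)² - 841) + 8100) + 27089 = ((1 - 841) + 8100) + 27089 = (-840 + 8100) + 27089 = 7260 + 27089 = 34349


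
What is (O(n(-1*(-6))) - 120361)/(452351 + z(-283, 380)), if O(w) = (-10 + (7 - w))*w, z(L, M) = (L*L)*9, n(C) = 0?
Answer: -120361/1173152 ≈ -0.10260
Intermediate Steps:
z(L, M) = 9*L**2 (z(L, M) = L**2*9 = 9*L**2)
O(w) = w*(-3 - w) (O(w) = (-3 - w)*w = w*(-3 - w))
(O(n(-1*(-6))) - 120361)/(452351 + z(-283, 380)) = (-1*0*(3 + 0) - 120361)/(452351 + 9*(-283)**2) = (-1*0*3 - 120361)/(452351 + 9*80089) = (0 - 120361)/(452351 + 720801) = -120361/1173152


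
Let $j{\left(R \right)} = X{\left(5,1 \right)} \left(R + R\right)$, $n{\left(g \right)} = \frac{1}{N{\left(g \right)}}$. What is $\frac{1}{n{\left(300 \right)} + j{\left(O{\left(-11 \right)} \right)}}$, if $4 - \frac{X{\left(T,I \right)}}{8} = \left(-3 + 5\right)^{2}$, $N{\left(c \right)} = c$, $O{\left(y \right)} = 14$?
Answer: $300$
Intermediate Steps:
$X{\left(T,I \right)} = 0$ ($X{\left(T,I \right)} = 32 - 8 \left(-3 + 5\right)^{2} = 32 - 8 \cdot 2^{2} = 32 - 32 = 0$)
$n{\left(g \right)} = \frac{1}{g}$
$j{\left(R \right)} = 0$ ($j{\left(R \right)} = 0 \left(R + R\right) = 0 \cdot 2 R = 0$)
$\frac{1}{n{\left(300 \right)} + j{\left(O{\left(-11 \right)} \right)}} = \frac{1}{\frac{1}{300} + 0} = \frac{1}{\frac{1}{300}} = 300$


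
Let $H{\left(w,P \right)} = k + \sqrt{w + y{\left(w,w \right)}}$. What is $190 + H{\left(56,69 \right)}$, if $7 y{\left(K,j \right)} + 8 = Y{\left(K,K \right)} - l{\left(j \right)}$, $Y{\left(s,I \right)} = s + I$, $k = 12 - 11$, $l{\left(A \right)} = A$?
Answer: $191 + \frac{2 \sqrt{770}}{7} \approx 198.93$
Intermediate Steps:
$k = 1$ ($k = 12 - 11 = 1$)
$Y{\left(s,I \right)} = I + s$
$y{\left(K,j \right)} = - \frac{8}{7} - \frac{j}{7} + \frac{2 K}{7}$ ($y{\left(K,j \right)} = - \frac{8}{7} + \frac{\left(K + K\right) - j}{7} = - \frac{8}{7} + \frac{2 K - j}{7} = - \frac{8}{7} + \frac{- j + 2 K}{7} = - \frac{8}{7} + \left(- \frac{j}{7} + \frac{2 K}{7}\right) = - \frac{8}{7} - \frac{j}{7} + \frac{2 K}{7}$)
$H{\left(w,P \right)} = 1 + \sqrt{- \frac{8}{7} + \frac{8 w}{7}}$ ($H{\left(w,P \right)} = 1 + \sqrt{w - \left(\frac{8}{7} - \frac{w}{7}\right)} = 1 + \sqrt{w + \left(- \frac{8}{7} + \frac{w}{7}\right)} = 1 + \sqrt{- \frac{8}{7} + \frac{8 w}{7}}$)
$190 + H{\left(56,69 \right)} = 190 + \left(1 + \frac{2 \sqrt{-14 + 14 \cdot 56}}{7}\right) = 190 + \left(1 + \frac{2 \sqrt{-14 + 784}}{7}\right) = 190 + \left(1 + \frac{2 \sqrt{770}}{7}\right) = 191 + \frac{2 \sqrt{770}}{7}$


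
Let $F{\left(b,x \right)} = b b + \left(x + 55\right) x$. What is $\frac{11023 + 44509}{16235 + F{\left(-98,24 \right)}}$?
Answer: $\frac{55532}{27735} \approx 2.0022$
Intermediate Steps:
$F{\left(b,x \right)} = b^{2} + x \left(55 + x\right)$ ($F{\left(b,x \right)} = b^{2} + \left(55 + x\right) x = b^{2} + x \left(55 + x\right)$)
$\frac{11023 + 44509}{16235 + F{\left(-98,24 \right)}} = \frac{11023 + 44509}{16235 + \left(\left(-98\right)^{2} + 24^{2} + 55 \cdot 24\right)} = \frac{55532}{16235 + \left(9604 + 576 + 1320\right)} = \frac{55532}{16235 + 11500} = \frac{55532}{27735}$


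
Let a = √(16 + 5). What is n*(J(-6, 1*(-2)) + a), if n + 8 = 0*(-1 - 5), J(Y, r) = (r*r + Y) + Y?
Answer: 64 - 8*√21 ≈ 27.339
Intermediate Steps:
a = √21 ≈ 4.5826
J(Y, r) = r² + 2*Y (J(Y, r) = (r² + Y) + Y = (Y + r²) + Y = r² + 2*Y)
n = -8 (n = -8 + 0*(-1 - 5) = -8 + 0*(-6) = -8 + 0 = -8)
n*(J(-6, 1*(-2)) + a) = -8*(((1*(-2))² + 2*(-6)) + √21) = -8*(((-2)² - 12) + √21) = -8*((4 - 12) + √21) = -8*(-8 + √21) = 64 - 8*√21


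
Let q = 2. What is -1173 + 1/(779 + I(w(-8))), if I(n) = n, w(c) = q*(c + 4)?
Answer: -904382/771 ≈ -1173.0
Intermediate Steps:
w(c) = 8 + 2*c (w(c) = 2*(c + 4) = 2*(4 + c) = 8 + 2*c)
-1173 + 1/(779 + I(w(-8))) = -1173 + 1/(779 + (8 + 2*(-8))) = -1173 + 1/(779 + (8 - 16)) = -1173 + 1/(779 - 8) = -1173 + 1/771 = -904382/771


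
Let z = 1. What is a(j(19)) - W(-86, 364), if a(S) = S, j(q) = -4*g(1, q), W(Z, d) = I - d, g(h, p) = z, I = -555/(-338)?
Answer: 121125/338 ≈ 358.36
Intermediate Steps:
I = 555/338 (I = -555*(-1/338) = 555/338 ≈ 1.6420)
g(h, p) = 1
W(Z, d) = 555/338 - d
j(q) = -4 (j(q) = -4*1 = -4)
a(j(19)) - W(-86, 364) = -4 - (555/338 - 1*364) = -4 - (555/338 - 364) = -4 - 1*(-122477/338) = -4 + 122477/338 = 121125/338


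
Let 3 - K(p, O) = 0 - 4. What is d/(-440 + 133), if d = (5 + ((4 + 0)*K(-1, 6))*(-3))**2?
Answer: -6241/307 ≈ -20.329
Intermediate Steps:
K(p, O) = 7 (K(p, O) = 3 - (0 - 4) = 3 - 1*(-4) = 3 + 4 = 7)
d = 6241 (d = (5 + ((4 + 0)*7)*(-3))**2 = (5 + (4*7)*(-3))**2 = (5 + 28*(-3))**2 = (5 - 84)**2 = (-79)**2 = 6241)
d/(-440 + 133) = 6241/(-440 + 133) = 6241/(-307) = -1/307*6241 = -6241/307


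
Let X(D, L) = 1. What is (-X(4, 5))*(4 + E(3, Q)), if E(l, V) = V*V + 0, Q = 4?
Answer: -20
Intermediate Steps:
E(l, V) = V² (E(l, V) = V² + 0 = V²)
(-X(4, 5))*(4 + E(3, Q)) = (-1*1)*(4 + 4²) = -(4 + 16) = -1*20 = -20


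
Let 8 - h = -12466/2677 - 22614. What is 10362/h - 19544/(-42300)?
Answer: 19643111657/21351474900 ≈ 0.91999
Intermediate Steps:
h = 60571560/2677 (h = 8 - (-12466/2677 - 22614) = 8 - 1*(-60550144/2677) = 8 + 60550144/2677 = 60571560/2677 ≈ 22627.)
10362/h - 19544/(-42300) = 10362/(60571560/2677) - 19544/(-42300) = 10362*(2677/60571560) - 19544*(-1/42300) = 4623179/10095260 + 4886/10575 = 19643111657/21351474900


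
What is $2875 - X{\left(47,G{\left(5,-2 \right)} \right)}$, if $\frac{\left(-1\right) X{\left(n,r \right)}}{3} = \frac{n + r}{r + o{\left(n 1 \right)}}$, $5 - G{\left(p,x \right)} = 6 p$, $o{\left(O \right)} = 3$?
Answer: $2872$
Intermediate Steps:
$G{\left(p,x \right)} = 5 - 6 p$
$X{\left(n,r \right)} = - \frac{3 \left(n + r\right)}{3 + r}$ ($X{\left(n,r \right)} = - 3 \frac{n + r}{r + 3} = - 3 \frac{n + r}{3 + r} = - \frac{3 \left(n + r\right)}{3 + r}$)
$2875 - X{\left(47,G{\left(5,-2 \right)} \right)} = 2875 - \frac{3 \left(\left(-1\right) 47 - \left(5 - 30\right)\right)}{3 + \left(5 - 30\right)} = 2875 - \frac{3 \left(-47 - \left(5 - 30\right)\right)}{3 + \left(5 - 30\right)} = 2875 - \frac{3 \left(-47 - -25\right)}{3 - 25} = 2875 - \frac{3 \left(-47 + 25\right)}{-22} = 2875 - 3 \left(- \frac{1}{22}\right) \left(-22\right) = 2875 - 3 = 2872$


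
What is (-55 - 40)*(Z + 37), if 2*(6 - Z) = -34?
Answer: -5700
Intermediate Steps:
Z = 23 (Z = 6 - ½*(-34) = 6 + 17 = 23)
(-55 - 40)*(Z + 37) = (-55 - 40)*(23 + 37) = -95*60 = -5700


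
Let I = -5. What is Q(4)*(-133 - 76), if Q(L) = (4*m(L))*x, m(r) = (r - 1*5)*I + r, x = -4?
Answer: 30096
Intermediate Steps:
m(r) = 25 - 4*r (m(r) = (r - 1*5)*(-5) + r = (r - 5)*(-5) + r = (-5 + r)*(-5) + r = (25 - 5*r) + r = 25 - 4*r)
Q(L) = -400 + 64*L (Q(L) = (4*(25 - 4*L))*(-4) = (100 - 16*L)*(-4) = -400 + 64*L)
Q(4)*(-133 - 76) = (-400 + 64*4)*(-133 - 76) = (-400 + 256)*(-209) = -144*(-209) = 30096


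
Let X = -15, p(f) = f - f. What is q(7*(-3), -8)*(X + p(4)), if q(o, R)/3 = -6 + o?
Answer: 1215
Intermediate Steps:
p(f) = 0
q(o, R) = -18 + 3*o (q(o, R) = 3*(-6 + o) = -18 + 3*o)
q(7*(-3), -8)*(X + p(4)) = (-18 + 3*(7*(-3)))*(-15 + 0) = (-18 + 3*(-21))*(-15) = (-18 - 63)*(-15) = -81*(-15) = 1215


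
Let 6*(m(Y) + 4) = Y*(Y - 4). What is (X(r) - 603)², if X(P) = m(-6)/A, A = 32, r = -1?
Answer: 93026025/256 ≈ 3.6338e+5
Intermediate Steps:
m(Y) = -4 + Y*(-4 + Y)/6 (m(Y) = -4 + (Y*(Y - 4))/6 = -4 + (Y*(-4 + Y))/6 = -4 + Y*(-4 + Y)/6)
X(P) = 3/16 (X(P) = (-4 - ⅔*(-6) + (⅙)*(-6)²)/32 = (-4 + 4 + (⅙)*36)*(1/32) = (-4 + 4 + 6)*(1/32) = 6*(1/32) = 3/16)
(X(r) - 603)² = (3/16 - 603)² = (-9645/16)² = 93026025/256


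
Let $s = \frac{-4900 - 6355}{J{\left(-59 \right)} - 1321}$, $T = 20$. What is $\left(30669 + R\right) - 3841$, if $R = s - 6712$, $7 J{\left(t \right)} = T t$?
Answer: $\frac{209828317}{10427} \approx 20124.0$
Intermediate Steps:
$J{\left(t \right)} = \frac{20 t}{7}$
$s = \frac{78785}{10427}$ ($s = \frac{-4900 - 6355}{\frac{20}{7} \left(-59\right) - 1321} = - \frac{11255}{- \frac{1180}{7} - 1321} = - \frac{11255}{- \frac{10427}{7}} = \left(-11255\right) \left(- \frac{7}{10427}\right) = \frac{78785}{10427} \approx 7.5559$)
$R = - \frac{69907239}{10427}$ ($R = \frac{78785}{10427} - 6712 = - \frac{69907239}{10427} \approx -6704.4$)
$\left(30669 + R\right) - 3841 = \left(30669 - \frac{69907239}{10427}\right) - 3841 = \frac{249878424}{10427} - 3841 = \frac{209828317}{10427}$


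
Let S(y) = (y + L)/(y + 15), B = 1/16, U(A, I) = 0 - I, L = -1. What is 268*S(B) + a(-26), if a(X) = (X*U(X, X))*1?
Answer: -166936/241 ≈ -692.68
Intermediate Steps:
U(A, I) = -I
a(X) = -X² (a(X) = (X*(-X))*1 = -X²*1 = -X²)
B = 1/16 ≈ 0.062500
S(y) = (-1 + y)/(15 + y) (S(y) = (y - 1)/(y + 15) = (-1 + y)/(15 + y))
268*S(B) + a(-26) = 268*((-1 + 1/16)/(15 + 1/16)) - 1*(-26)² = 268*(-15/16/(241/16)) - 1*676 = 268*((16/241)*(-15/16)) - 676 = 268*(-15/241) - 676 = -4020/241 - 676 = -166936/241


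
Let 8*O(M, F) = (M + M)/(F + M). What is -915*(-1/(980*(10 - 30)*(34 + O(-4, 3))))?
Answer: -183/137200 ≈ -0.0013338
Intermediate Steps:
O(M, F) = M/(4*(F + M)) (O(M, F) = ((M + M)/(F + M))/8 = ((2*M)/(F + M))/8 = (2*M/(F + M))/8 = M/(4*(F + M)))
-915*(-1/(980*(10 - 30)*(34 + O(-4, 3)))) = -915*(-1/(980*(10 - 30)*(34 + (¼)*(-4)/(3 - 4)))) = -915*1/(19600*(34 + (¼)*(-4)/(-1))) = -915*1/(19600*(34 + (¼)*(-4)*(-1))) = -915*1/(19600*(34 + 1)) = -915/((-(-19600)*35)) = -915/((-980*(-700))) = -915/686000 = -915*1/686000 = -183/137200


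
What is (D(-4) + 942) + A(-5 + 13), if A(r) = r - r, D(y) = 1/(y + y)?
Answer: 7535/8 ≈ 941.88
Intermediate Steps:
D(y) = 1/(2*y)
A(r) = 0
(D(-4) + 942) + A(-5 + 13) = ((½)/(-4) + 942) + 0 = ((½)*(-¼) + 942) + 0 = (-⅛ + 942) + 0 = 7535/8 + 0 = 7535/8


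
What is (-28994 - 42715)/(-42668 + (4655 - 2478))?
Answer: 2173/1227 ≈ 1.7710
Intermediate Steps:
(-28994 - 42715)/(-42668 + (4655 - 2478)) = -71709/(-42668 + 2177) = -71709/(-40491) = -71709*(-1/40491) = 2173/1227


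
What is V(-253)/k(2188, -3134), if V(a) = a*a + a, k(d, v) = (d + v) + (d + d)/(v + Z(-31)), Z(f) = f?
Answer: -100893870/1499233 ≈ -67.297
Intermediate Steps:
k(d, v) = d + v + 2*d/(-31 + v) (k(d, v) = (d + v) + (d + d)/(v - 31) = (d + v) + (2*d)/(-31 + v) = (d + v) + 2*d/(-31 + v) = d + v + 2*d/(-31 + v))
V(a) = a + a² (V(a) = a² + a = a + a²)
V(-253)/k(2188, -3134) = (-253*(1 - 253))/((((-3134)² - 31*(-3134) - 29*2188 + 2188*(-3134))/(-31 - 3134))) = (-253*(-252))/(((9821956 + 97154 - 63452 - 6857192)/(-3165))) = 63756/((-1/3165*2998466)) = 63756/(-2998466/3165) = 63756*(-3165/2998466) = -100893870/1499233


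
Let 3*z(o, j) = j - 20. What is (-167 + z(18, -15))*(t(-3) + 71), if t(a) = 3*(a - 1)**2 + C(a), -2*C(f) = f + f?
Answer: -65392/3 ≈ -21797.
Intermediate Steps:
z(o, j) = -20/3 + j/3 (z(o, j) = (j - 20)/3 = (-20 + j)/3 = -20/3 + j/3)
C(f) = -f (C(f) = -(f + f)/2 = -f)
t(a) = -a + 3*(-1 + a)**2 (t(a) = 3*(a - 1)**2 - a = 3*(-1 + a)**2 - a = -a + 3*(-1 + a)**2)
(-167 + z(18, -15))*(t(-3) + 71) = (-167 + (-20/3 + (1/3)*(-15)))*((-1*(-3) + 3*(-1 - 3)**2) + 71) = (-167 + (-20/3 - 5))*((3 + 3*(-4)**2) + 71) = (-167 - 35/3)*((3 + 3*16) + 71) = -536*((3 + 48) + 71)/3 = -536*(51 + 71)/3 = -536/3*122 = -65392/3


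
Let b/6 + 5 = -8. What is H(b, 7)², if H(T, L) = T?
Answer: 6084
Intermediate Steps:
b = -78 (b = -30 + 6*(-8) = -30 - 48 = -78)
H(b, 7)² = (-78)² = 6084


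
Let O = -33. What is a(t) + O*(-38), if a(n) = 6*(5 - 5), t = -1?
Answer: 1254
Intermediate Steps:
a(n) = 0 (a(n) = 6*0 = 0)
a(t) + O*(-38) = 0 - 33*(-38) = 0 + 1254 = 1254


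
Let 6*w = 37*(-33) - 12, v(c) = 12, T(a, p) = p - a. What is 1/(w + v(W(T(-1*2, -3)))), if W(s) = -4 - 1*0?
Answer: -2/387 ≈ -0.0051680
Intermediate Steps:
W(s) = -4 (W(s) = -4 + 0 = -4)
w = -411/2 (w = (37*(-33) - 12)/6 = (-1221 - 12)/6 = (⅙)*(-1233) = -411/2 ≈ -205.50)
1/(w + v(W(T(-1*2, -3)))) = 1/(-411/2 + 12) = 1/(-387/2) = -2/387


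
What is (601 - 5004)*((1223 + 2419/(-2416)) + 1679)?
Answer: -30859803639/2416 ≈ -1.2773e+7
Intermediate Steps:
(601 - 5004)*((1223 + 2419/(-2416)) + 1679) = -4403*((1223 + 2419*(-1/2416)) + 1679) = -4403*((1223 - 2419/2416) + 1679) = -4403*(2952349/2416 + 1679) = -4403*7008813/2416 = -30859803639/2416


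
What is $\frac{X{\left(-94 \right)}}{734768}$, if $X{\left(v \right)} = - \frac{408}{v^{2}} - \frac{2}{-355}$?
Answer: $- \frac{1987}{36012586985} \approx -5.5175 \cdot 10^{-8}$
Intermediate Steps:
$X{\left(v \right)} = \frac{2}{355} - \frac{408}{v^{2}}$ ($X{\left(v \right)} = - \frac{408}{v^{2}} - - \frac{2}{355} = - \frac{408}{v^{2}} + \frac{2}{355} = \frac{2}{355} - \frac{408}{v^{2}}$)
$\frac{X{\left(-94 \right)}}{734768} = \frac{\frac{2}{355} - \frac{408}{8836}}{734768} = \left(\frac{2}{355} - \frac{102}{2209}\right) \frac{1}{734768} = \left(- \frac{31792}{784195}\right) \frac{1}{734768} = - \frac{1987}{36012586985}$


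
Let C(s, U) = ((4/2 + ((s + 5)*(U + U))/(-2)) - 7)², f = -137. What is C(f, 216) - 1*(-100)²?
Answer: 812639049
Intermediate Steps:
C(s, U) = (-5 - U*(5 + s))² (C(s, U) = ((4*(½) + ((5 + s)*(2*U))*(-½)) - 7)² = ((2 + (2*U*(5 + s))*(-½)) - 7)² = ((2 - U*(5 + s)) - 7)² = (-5 - U*(5 + s))²)
C(f, 216) - 1*(-100)² = (5 + 5*216 + 216*(-137))² - 1*(-100)² = (5 + 1080 - 29592)² - 1*10000 = (-28507)² - 10000 = 812649049 - 10000 = 812639049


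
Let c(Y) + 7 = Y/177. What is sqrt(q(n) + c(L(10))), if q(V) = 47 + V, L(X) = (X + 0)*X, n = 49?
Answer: sqrt(2805981)/177 ≈ 9.4639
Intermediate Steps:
L(X) = X**2 (L(X) = X*X = X**2)
c(Y) = -7 + Y/177
sqrt(q(n) + c(L(10))) = sqrt((47 + 49) + (-7 + (1/177)*10**2)) = sqrt(96 + (-7 + (1/177)*100)) = sqrt(96 + (-7 + 100/177)) = sqrt(96 - 1139/177) = sqrt(15853/177) = sqrt(2805981)/177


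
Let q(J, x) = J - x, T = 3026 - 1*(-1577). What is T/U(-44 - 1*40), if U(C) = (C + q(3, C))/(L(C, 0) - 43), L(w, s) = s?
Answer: -197929/3 ≈ -65976.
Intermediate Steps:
T = 4603 (T = 3026 + 1577 = 4603)
U(C) = -3/43 (U(C) = (C + (3 - C))/(0 - 43) = 3/(-43) = 3*(-1/43) = -3/43)
T/U(-44 - 1*40) = 4603/(-3/43) = 4603*(-43/3) = -197929/3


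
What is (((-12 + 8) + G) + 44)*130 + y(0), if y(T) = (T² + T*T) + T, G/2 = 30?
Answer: 13000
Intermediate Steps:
G = 60 (G = 2*30 = 60)
y(T) = T + 2*T² (y(T) = (T² + T²) + T = 2*T² + T = T + 2*T²)
(((-12 + 8) + G) + 44)*130 + y(0) = (((-12 + 8) + 60) + 44)*130 + 0*(1 + 2*0) = ((-4 + 60) + 44)*130 + 0*(1 + 0) = (56 + 44)*130 + 0*1 = 100*130 + 0 = 13000 + 0 = 13000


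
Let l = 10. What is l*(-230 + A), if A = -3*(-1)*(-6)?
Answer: -2480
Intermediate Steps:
A = -18 (A = 3*(-6) = -18)
l*(-230 + A) = 10*(-230 - 18) = 10*(-248) = -2480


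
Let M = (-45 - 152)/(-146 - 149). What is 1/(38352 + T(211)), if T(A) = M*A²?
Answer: 295/20084477 ≈ 1.4688e-5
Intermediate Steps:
M = 197/295 (M = -197/(-295) = -197*(-1/295) = 197/295 ≈ 0.66780)
T(A) = 197*A²/295
1/(38352 + T(211)) = 1/(38352 + (197/295)*211²) = 1/(38352 + (197/295)*44521) = 1/(38352 + 8770637/295) = 1/(20084477/295) = 295/20084477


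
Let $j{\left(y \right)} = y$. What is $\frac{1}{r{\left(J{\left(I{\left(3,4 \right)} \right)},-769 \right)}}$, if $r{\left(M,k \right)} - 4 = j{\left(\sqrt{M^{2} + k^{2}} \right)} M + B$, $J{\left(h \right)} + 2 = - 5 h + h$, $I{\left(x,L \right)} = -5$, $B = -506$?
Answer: $\frac{251}{95726968} + \frac{9 \sqrt{591685}}{95726968} \approx 7.4941 \cdot 10^{-5}$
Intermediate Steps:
$J{\left(h \right)} = -2 - 4 h$ ($J{\left(h \right)} = -2 + \left(- 5 h + h\right) = -2 - 4 h$)
$r{\left(M,k \right)} = -502 + M \sqrt{M^{2} + k^{2}}$ ($r{\left(M,k \right)} = 4 + \left(\sqrt{M^{2} + k^{2}} M - 506\right) = 4 + \left(M \sqrt{M^{2} + k^{2}} - 506\right) = 4 + \left(-506 + M \sqrt{M^{2} + k^{2}}\right) = -502 + M \sqrt{M^{2} + k^{2}}$)
$\frac{1}{r{\left(J{\left(I{\left(3,4 \right)} \right)},-769 \right)}} = \frac{1}{-502 + \left(-2 - -20\right) \sqrt{\left(-2 - -20\right)^{2} + \left(-769\right)^{2}}} = \frac{1}{-502 + \left(-2 + 20\right) \sqrt{\left(-2 + 20\right)^{2} + 591361}} = \frac{1}{-502 + 18 \sqrt{18^{2} + 591361}} = \frac{1}{-502 + 18 \sqrt{324 + 591361}} = \frac{1}{-502 + 18 \sqrt{591685}}$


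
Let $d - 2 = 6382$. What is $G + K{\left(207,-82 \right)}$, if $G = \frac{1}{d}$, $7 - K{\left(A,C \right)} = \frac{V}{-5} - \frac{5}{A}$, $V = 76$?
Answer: $\frac{48948601}{2202480} \approx 22.224$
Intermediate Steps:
$d = 6384$ ($d = 2 + 6382 = 6384$)
$K{\left(A,C \right)} = \frac{111}{5} + \frac{5}{A}$ ($K{\left(A,C \right)} = 7 - \left(\frac{76}{-5} - \frac{5}{A}\right) = 7 - \left(76 \left(- \frac{1}{5}\right) - \frac{5}{A}\right) = 7 - \left(- \frac{76}{5} - \frac{5}{A}\right) = 7 + \left(\frac{76}{5} + \frac{5}{A}\right) = \frac{111}{5} + \frac{5}{A}$)
$G = \frac{1}{6384} \approx 0.00015664$
$G + K{\left(207,-82 \right)} = \frac{1}{6384} + \left(\frac{111}{5} + \frac{5}{207}\right) = \frac{1}{6384} + \frac{23002}{1035} = \frac{48948601}{2202480}$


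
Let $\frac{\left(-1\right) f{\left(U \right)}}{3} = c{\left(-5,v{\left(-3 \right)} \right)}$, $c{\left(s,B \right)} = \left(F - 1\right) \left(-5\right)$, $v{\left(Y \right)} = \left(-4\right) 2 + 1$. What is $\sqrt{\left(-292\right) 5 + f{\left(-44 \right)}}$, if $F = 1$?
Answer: $2 i \sqrt{365} \approx 38.21 i$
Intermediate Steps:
$v{\left(Y \right)} = -7$ ($v{\left(Y \right)} = -8 + 1 = -7$)
$c{\left(s,B \right)} = 0$ ($c{\left(s,B \right)} = \left(1 - 1\right) \left(-5\right) = 0 \left(-5\right) = 0$)
$f{\left(U \right)} = 0$ ($f{\left(U \right)} = \left(-3\right) 0 = 0$)
$\sqrt{\left(-292\right) 5 + f{\left(-44 \right)}} = \sqrt{\left(-292\right) 5 + 0} = \sqrt{-1460 + 0} = \sqrt{-1460} = 2 i \sqrt{365}$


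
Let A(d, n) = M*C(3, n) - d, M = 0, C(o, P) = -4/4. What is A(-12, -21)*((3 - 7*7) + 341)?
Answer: 3540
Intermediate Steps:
C(o, P) = -1 (C(o, P) = -4*¼ = -1)
A(d, n) = -d (A(d, n) = 0*(-1) - d = 0 - d = -d)
A(-12, -21)*((3 - 7*7) + 341) = (-1*(-12))*((3 - 7*7) + 341) = 12*((3 - 49) + 341) = 12*(-46 + 341) = 12*295 = 3540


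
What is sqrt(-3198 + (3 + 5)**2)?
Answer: I*sqrt(3134) ≈ 55.982*I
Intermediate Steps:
sqrt(-3198 + (3 + 5)**2) = sqrt(-3198 + 8**2) = sqrt(-3198 + 64) = sqrt(-3134) = I*sqrt(3134)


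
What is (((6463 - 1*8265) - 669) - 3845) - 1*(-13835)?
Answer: 7519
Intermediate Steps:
(((6463 - 1*8265) - 669) - 3845) - 1*(-13835) = (((6463 - 8265) - 669) - 3845) + 13835 = ((-1802 - 669) - 3845) + 13835 = (-2471 - 3845) + 13835 = -6316 + 13835 = 7519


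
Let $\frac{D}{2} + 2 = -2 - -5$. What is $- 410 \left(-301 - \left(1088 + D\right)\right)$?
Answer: $570310$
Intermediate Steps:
$D = 2$ ($D = -4 + 2 \left(-2 - -5\right) = -4 + 2 \left(-2 + 5\right) = -4 + 2 \cdot 3 = -4 + 6 = 2$)
$- 410 \left(-301 - \left(1088 + D\right)\right) = - 410 \left(-301 - 1090\right) = \left(-410\right) \left(-1391\right) = 570310$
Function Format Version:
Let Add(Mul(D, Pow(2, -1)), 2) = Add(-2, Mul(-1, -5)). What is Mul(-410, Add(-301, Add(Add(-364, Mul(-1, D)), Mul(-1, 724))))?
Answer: 570310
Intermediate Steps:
D = 2 (D = Add(-4, Mul(2, Add(-2, Mul(-1, -5)))) = Add(-4, Mul(2, Add(-2, 5))) = Add(-4, Mul(2, 3)) = Add(-4, 6) = 2)
Mul(-410, Add(-301, Add(Add(-364, Mul(-1, D)), Mul(-1, 724)))) = Mul(-410, Add(-301, Add(Add(-364, Mul(-1, 2)), Mul(-1, 724)))) = Mul(-410, Add(-301, Add(Add(-364, -2), -724))) = Mul(-410, Add(-301, Add(-366, -724))) = Mul(-410, Add(-301, -1090)) = Mul(-410, -1391) = 570310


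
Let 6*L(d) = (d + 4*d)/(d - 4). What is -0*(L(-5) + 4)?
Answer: 0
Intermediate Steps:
L(d) = 5*d/(6*(-4 + d)) (L(d) = ((d + 4*d)/(d - 4))/6 = ((5*d)/(-4 + d))/6 = (5*d/(-4 + d))/6 = 5*d/(6*(-4 + d)))
-0*(L(-5) + 4) = -0*((5/6)*(-5)/(-4 - 5) + 4) = -0*((5/6)*(-5)/(-9) + 4) = -0*((5/6)*(-5)*(-1/9) + 4) = -0*(25/54 + 4) = -0*241/54 = -9100*0 = 0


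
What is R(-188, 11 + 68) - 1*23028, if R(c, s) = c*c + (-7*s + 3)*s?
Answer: -31134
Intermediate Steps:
R(c, s) = c² + s*(3 - 7*s) (R(c, s) = c² + (3 - 7*s)*s = c² + s*(3 - 7*s))
R(-188, 11 + 68) - 1*23028 = ((-188)² - 7*(11 + 68)² + 3*(11 + 68)) - 1*23028 = (35344 - 7*79² + 3*79) - 23028 = (35344 - 7*6241 + 237) - 23028 = (35344 - 43687 + 237) - 23028 = -8106 - 23028 = -31134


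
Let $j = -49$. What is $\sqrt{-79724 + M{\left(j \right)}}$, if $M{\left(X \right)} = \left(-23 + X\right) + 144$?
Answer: $2 i \sqrt{19913} \approx 282.23 i$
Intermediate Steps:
$M{\left(X \right)} = 121 + X$
$\sqrt{-79724 + M{\left(j \right)}} = \sqrt{-79724 + \left(121 - 49\right)} = \sqrt{-79724 + 72} = \sqrt{-79652} = 2 i \sqrt{19913}$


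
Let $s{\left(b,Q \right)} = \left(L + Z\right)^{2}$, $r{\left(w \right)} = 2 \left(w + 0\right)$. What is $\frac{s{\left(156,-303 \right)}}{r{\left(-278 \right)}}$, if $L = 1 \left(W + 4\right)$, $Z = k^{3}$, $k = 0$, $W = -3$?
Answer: $- \frac{1}{556} \approx -0.0017986$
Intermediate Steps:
$r{\left(w \right)} = 2 w$
$Z = 0$ ($Z = 0^{3} = 0$)
$L = 1$ ($L = 1 \left(-3 + 4\right) = 1 \cdot 1 = 1$)
$s{\left(b,Q \right)} = 1$ ($s{\left(b,Q \right)} = \left(1 + 0\right)^{2} = 1^{2} = 1$)
$\frac{s{\left(156,-303 \right)}}{r{\left(-278 \right)}} = 1 \frac{1}{2 \left(-278\right)} = 1 \frac{1}{-556} = 1 \left(- \frac{1}{556}\right) = - \frac{1}{556}$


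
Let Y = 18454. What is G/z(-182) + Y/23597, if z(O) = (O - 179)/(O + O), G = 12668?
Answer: 108816015638/8518517 ≈ 12774.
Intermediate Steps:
z(O) = (-179 + O)/(2*O) (z(O) = (-179 + O)/((2*O)) = (-179 + O)*(1/(2*O)) = (-179 + O)/(2*O))
G/z(-182) + Y/23597 = 12668/(((½)*(-179 - 182)/(-182))) + 18454/23597 = 12668/(((½)*(-1/182)*(-361))) + 18454*(1/23597) = 12668/(361/364) + 18454/23597 = 12668*(364/361) + 18454/23597 = 4611152/361 + 18454/23597 = 108816015638/8518517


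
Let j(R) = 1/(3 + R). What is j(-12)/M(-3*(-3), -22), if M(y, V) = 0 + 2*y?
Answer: -1/162 ≈ -0.0061728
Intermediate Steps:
M(y, V) = 2*y
j(-12)/M(-3*(-3), -22) = 1/((3 - 12)*((2*(-3*(-3))))) = 1/((-9)*((2*9))) = -⅑/18 = -⅑*1/18 = -1/162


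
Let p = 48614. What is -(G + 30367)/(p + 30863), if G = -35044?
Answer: 4677/79477 ≈ 0.058847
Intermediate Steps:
-(G + 30367)/(p + 30863) = -(-35044 + 30367)/(48614 + 30863) = -(-4677)/79477 = -1*(-4677/79477) = 4677/79477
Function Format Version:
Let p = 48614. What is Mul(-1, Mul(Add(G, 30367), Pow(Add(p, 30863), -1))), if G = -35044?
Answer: Rational(4677, 79477) ≈ 0.058847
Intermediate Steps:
Mul(-1, Mul(Add(G, 30367), Pow(Add(p, 30863), -1))) = Mul(-1, Mul(Add(-35044, 30367), Pow(Add(48614, 30863), -1))) = Mul(-1, Mul(-4677, Pow(79477, -1))) = Mul(-1, Mul(-4677, Rational(1, 79477))) = Mul(-1, Rational(-4677, 79477)) = Rational(4677, 79477)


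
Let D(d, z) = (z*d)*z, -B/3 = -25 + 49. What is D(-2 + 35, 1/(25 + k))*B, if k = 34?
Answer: -2376/3481 ≈ -0.68256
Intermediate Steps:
B = -72 (B = -3*(-25 + 49) = -3*24 = -72)
D(d, z) = d*z² (D(d, z) = (d*z)*z = d*z²)
D(-2 + 35, 1/(25 + k))*B = ((-2 + 35)*(1/(25 + 34))²)*(-72) = (33*(1/59)²)*(-72) = (33*(1/3481))*(-72) = (33/3481)*(-72) = -2376/3481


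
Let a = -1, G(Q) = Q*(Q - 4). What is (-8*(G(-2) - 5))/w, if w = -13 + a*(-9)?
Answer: 14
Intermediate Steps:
G(Q) = Q*(-4 + Q)
w = -4 (w = -13 - 1*(-9) = -13 + 9 = -4)
(-8*(G(-2) - 5))/w = -8*(-2*(-4 - 2) - 5)/(-4) = -8*(-2*(-6) - 5)*(-1/4) = -8*(12 - 5)*(-1/4) = -8*7*(-1/4) = -56*(-1/4) = 14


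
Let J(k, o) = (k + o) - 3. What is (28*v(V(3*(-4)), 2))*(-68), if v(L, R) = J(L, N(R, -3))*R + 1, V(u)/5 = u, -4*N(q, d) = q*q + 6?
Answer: 247520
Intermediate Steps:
N(q, d) = -3/2 - q**2/4 (N(q, d) = -(q*q + 6)/4 = -(q**2 + 6)/4 = -(6 + q**2)/4 = -3/2 - q**2/4)
J(k, o) = -3 + k + o
V(u) = 5*u
v(L, R) = 1 + R*(-9/2 + L - R**2/4) (v(L, R) = (-3 + L + (-3/2 - R**2/4))*R + 1 = (-9/2 + L - R**2/4)*R + 1 = R*(-9/2 + L - R**2/4) + 1 = 1 + R*(-9/2 + L - R**2/4))
(28*v(V(3*(-4)), 2))*(-68) = (28*(1 - 1/4*2*(18 + 2**2 - 20*3*(-4))))*(-68) = (28*(1 - 1/4*2*(18 + 4 - 20*(-12))))*(-68) = (28*(1 - 1/4*2*(18 + 4 - 4*(-60))))*(-68) = (28*(1 - 1/4*2*(18 + 4 + 240)))*(-68) = (28*(1 - 1/4*2*262))*(-68) = (28*(1 - 131))*(-68) = (28*(-130))*(-68) = -3640*(-68) = 247520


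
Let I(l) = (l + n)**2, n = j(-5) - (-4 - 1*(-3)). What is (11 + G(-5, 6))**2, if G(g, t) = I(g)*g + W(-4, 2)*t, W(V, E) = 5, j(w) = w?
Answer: 132496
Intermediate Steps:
n = -4 (n = -5 - (-4 - 1*(-3)) = -5 - (-4 + 3) = -5 - 1*(-1) = -5 + 1 = -4)
I(l) = (-4 + l)**2 (I(l) = (l - 4)**2 = (-4 + l)**2)
G(g, t) = 5*t + g*(-4 + g)**2 (G(g, t) = (-4 + g)**2*g + 5*t = g*(-4 + g)**2 + 5*t = 5*t + g*(-4 + g)**2)
(11 + G(-5, 6))**2 = (11 + (5*6 - 5*(-4 - 5)**2))**2 = (11 + (30 - 5*(-9)**2))**2 = (11 + (30 - 5*81))**2 = (11 + (30 - 405))**2 = (11 - 375)**2 = (-364)**2 = 132496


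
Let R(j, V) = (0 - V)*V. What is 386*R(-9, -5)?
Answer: -9650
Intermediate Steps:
R(j, V) = -V**2 (R(j, V) = (-V)*V = -V**2)
386*R(-9, -5) = 386*(-1*(-5)**2) = 386*(-1*25) = 386*(-25) = -9650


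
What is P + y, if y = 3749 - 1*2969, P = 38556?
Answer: 39336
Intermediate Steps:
y = 780 (y = 3749 - 2969 = 780)
P + y = 38556 + 780 = 39336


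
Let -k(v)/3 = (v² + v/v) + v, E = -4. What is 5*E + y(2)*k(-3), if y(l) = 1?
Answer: -41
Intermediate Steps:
k(v) = -3 - 3*v - 3*v² (k(v) = -3*((v² + v/v) + v) = -3*((v² + 1) + v) = -3*((1 + v²) + v) = -3*(1 + v + v²) = -3 - 3*v - 3*v²)
5*E + y(2)*k(-3) = 5*(-4) + 1*(-3 - 3*(-3) - 3*(-3)²) = -20 + 1*(-3 + 9 - 3*9) = -20 + 1*(-3 + 9 - 27) = -20 + 1*(-21) = -20 - 21 = -41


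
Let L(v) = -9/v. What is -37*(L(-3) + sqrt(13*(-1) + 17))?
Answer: -185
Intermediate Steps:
-37*(L(-3) + sqrt(13*(-1) + 17)) = -37*(-9/(-3) + sqrt(13*(-1) + 17)) = -37*(-9*(-1/3) + sqrt(-13 + 17)) = -37*(3 + sqrt(4)) = -37*(3 + 2) = -37*5 = -185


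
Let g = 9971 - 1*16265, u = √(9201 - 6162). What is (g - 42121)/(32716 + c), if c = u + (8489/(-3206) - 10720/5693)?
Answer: -4587663433624953276658/3099634093068288084991 + 140246328108127444*√3039/3099634093068288084991 ≈ -1.4776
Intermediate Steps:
u = √3039 ≈ 55.127
c = -82696197/18251758 + √3039 (c = √3039 + (8489/(-3206) - 10720/5693) = √3039 + (8489*(-1/3206) - 10720*1/5693) = √3039 + (-8489/3206 - 10720/5693) = √3039 - 82696197/18251758 = -82696197/18251758 + √3039 ≈ 50.596)
g = -6294 (g = 9971 - 16265 = -6294)
(g - 42121)/(32716 + c) = (-6294 - 42121)/(32716 + (-82696197/18251758 + √3039)) = -48415/(597041818531/18251758 + √3039)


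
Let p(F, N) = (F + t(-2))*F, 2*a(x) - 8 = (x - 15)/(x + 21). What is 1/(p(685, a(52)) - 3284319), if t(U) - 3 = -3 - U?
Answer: -1/2813724 ≈ -3.5540e-7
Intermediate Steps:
t(U) = -U (t(U) = 3 + (-3 - U) = -U)
a(x) = 4 + (-15 + x)/(2*(21 + x)) (a(x) = 4 + ((x - 15)/(x + 21))/2 = 4 + ((-15 + x)/(21 + x))/2 = 4 + (-15 + x)/(2*(21 + x)))
p(F, N) = F*(2 + F) (p(F, N) = (F - 1*(-2))*F = (F + 2)*F = (2 + F)*F = F*(2 + F))
1/(p(685, a(52)) - 3284319) = 1/(685*(2 + 685) - 3284319) = 1/(685*687 - 3284319) = 1/(470595 - 3284319) = 1/(-2813724) = -1/2813724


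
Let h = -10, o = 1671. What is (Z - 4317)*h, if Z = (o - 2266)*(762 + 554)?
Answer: 7873370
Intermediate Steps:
Z = -783020 (Z = (1671 - 2266)*(762 + 554) = -595*1316 = -783020)
(Z - 4317)*h = (-783020 - 4317)*(-10) = -787337*(-10) = 7873370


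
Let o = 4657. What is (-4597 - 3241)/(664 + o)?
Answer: -7838/5321 ≈ -1.4730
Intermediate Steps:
(-4597 - 3241)/(664 + o) = (-4597 - 3241)/(664 + 4657) = -7838/5321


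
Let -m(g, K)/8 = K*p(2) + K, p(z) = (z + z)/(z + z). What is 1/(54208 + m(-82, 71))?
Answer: 1/53072 ≈ 1.8842e-5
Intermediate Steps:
p(z) = 1 (p(z) = (2*z)/((2*z)) = (2*z)*(1/(2*z)) = 1)
m(g, K) = -16*K (m(g, K) = -8*(K*1 + K) = -8*(K + K) = -16*K)
1/(54208 + m(-82, 71)) = 1/(54208 - 16*71) = 1/(54208 - 1136) = 1/53072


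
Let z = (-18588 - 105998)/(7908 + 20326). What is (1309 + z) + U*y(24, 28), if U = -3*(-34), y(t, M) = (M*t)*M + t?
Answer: 27146773420/14117 ≈ 1.9230e+6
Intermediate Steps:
y(t, M) = t + t*M**2 (y(t, M) = t*M**2 + t = t + t*M**2)
z = -62293/14117 (z = -124586/28234 = -124586*1/28234 = -62293/14117 ≈ -4.4126)
U = 102
(1309 + z) + U*y(24, 28) = (1309 - 62293/14117) + 102*(24*(1 + 28**2)) = 18416860/14117 + 102*(24*(1 + 784)) = 18416860/14117 + 102*(24*785) = 18416860/14117 + 102*18840 = 18416860/14117 + 1921680 = 27146773420/14117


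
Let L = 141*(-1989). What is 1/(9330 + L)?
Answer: -1/271119 ≈ -3.6884e-6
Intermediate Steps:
L = -280449
1/(9330 + L) = 1/(9330 - 280449) = 1/(-271119) = -1/271119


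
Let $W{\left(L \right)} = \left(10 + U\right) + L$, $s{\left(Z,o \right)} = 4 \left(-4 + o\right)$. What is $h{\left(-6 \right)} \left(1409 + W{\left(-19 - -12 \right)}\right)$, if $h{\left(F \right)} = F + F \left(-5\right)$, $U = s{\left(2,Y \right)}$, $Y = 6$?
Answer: $34080$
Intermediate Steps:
$s{\left(Z,o \right)} = -16 + 4 o$
$U = 8$ ($U = -16 + 4 \cdot 6 = -16 + 24 = 8$)
$h{\left(F \right)} = - 4 F$ ($h{\left(F \right)} = F - 5 F = - 4 F$)
$W{\left(L \right)} = 18 + L$ ($W{\left(L \right)} = \left(10 + 8\right) + L = 18 + L$)
$h{\left(-6 \right)} \left(1409 + W{\left(-19 - -12 \right)}\right) = \left(-4\right) \left(-6\right) \left(1409 + \left(18 - 7\right)\right) = 24 \left(1409 + \left(18 + \left(-19 + 12\right)\right)\right) = 24 \left(1409 + \left(18 - 7\right)\right) = 24 \left(1409 + 11\right) = 24 \cdot 1420 = 34080$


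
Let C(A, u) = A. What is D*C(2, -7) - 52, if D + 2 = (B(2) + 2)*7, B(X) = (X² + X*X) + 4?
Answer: 140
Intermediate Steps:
B(X) = 4 + 2*X² (B(X) = (X² + X²) + 4 = 2*X² + 4 = 4 + 2*X²)
D = 96 (D = -2 + ((4 + 2*2²) + 2)*7 = -2 + ((4 + 2*4) + 2)*7 = -2 + ((4 + 8) + 2)*7 = -2 + (12 + 2)*7 = -2 + 14*7 = -2 + 98 = 96)
D*C(2, -7) - 52 = 96*2 - 52 = 192 - 52 = 140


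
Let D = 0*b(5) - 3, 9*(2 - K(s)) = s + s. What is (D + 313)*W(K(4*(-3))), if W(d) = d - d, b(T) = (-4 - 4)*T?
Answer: 0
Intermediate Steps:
K(s) = 2 - 2*s/9 (K(s) = 2 - (s + s)/9 = 2 - 2*s/9)
b(T) = -8*T
W(d) = 0
D = -3 (D = 0*(-8*5) - 3 = 0*(-40) - 3 = 0 - 3 = -3)
(D + 313)*W(K(4*(-3))) = (-3 + 313)*0 = 310*0 = 0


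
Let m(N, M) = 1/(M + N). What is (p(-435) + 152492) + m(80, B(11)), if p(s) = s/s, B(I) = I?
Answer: 13876864/91 ≈ 1.5249e+5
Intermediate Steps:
p(s) = 1
(p(-435) + 152492) + m(80, B(11)) = (1 + 152492) + 1/(11 + 80) = 152493 + 1/91 = 13876864/91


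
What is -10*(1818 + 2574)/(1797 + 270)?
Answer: -14640/689 ≈ -21.248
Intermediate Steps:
-10*(1818 + 2574)/(1797 + 270) = -43920/2067 = -10*1464/689 = -14640/689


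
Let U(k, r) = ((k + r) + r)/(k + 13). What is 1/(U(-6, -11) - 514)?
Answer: -1/518 ≈ -0.0019305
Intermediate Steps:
U(k, r) = (k + 2*r)/(13 + k)
1/(U(-6, -11) - 514) = 1/((-6 + 2*(-11))/(13 - 6) - 514) = 1/((-6 - 22)/7 - 514) = 1/((1/7)*(-28) - 514) = 1/(-4 - 514) = 1/(-518) = -1/518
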